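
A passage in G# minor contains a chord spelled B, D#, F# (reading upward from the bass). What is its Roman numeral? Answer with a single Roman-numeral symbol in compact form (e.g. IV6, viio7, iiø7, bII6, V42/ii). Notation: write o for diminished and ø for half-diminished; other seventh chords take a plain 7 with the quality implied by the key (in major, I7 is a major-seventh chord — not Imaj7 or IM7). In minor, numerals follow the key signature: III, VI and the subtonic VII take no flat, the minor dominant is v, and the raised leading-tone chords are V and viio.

The pitches B-D#-F# form a major triad rooted on B.
In G# minor, B is the mediant; the diatonic major triad there is III.

III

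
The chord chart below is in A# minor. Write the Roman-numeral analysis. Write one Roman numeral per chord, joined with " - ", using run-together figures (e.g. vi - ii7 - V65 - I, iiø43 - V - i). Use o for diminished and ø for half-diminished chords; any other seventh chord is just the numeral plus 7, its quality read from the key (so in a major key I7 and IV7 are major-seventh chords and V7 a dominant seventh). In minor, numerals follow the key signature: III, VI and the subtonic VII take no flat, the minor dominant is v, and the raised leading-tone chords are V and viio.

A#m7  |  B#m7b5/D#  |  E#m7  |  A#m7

i7 - iiø65 - v7 - i7

A#m7 has root A#, degree 1 in A# minor, so i7.
B#m7b5/D# has root B#, degree 2 in A# minor, so iiø65.
E#m7: minor seventh chord on E# = scale degree 5 → v7.
A#m7: root A# is the tonic; minor seventh chord there is i7.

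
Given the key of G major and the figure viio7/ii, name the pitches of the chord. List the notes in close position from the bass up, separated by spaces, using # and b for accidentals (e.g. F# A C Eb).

The slash marks an applied leading-tone chord: viio of ii. In G major, ii is A, so the leading tone to it is G#, a half step below.
Building a fully diminished seventh chord on G# gives G#-B-D-F.

G# B D F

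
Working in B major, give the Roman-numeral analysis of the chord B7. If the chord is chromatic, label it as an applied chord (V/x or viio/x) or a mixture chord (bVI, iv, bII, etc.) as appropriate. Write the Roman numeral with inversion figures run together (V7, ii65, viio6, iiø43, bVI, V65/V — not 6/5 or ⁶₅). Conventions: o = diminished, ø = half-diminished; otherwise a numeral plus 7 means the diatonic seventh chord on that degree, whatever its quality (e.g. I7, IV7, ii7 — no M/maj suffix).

V7/IV

Stacked in thirds the chord is B-D#-F#-A: a dominant seventh chord on B.
B is not a diatonic chord root with this quality in B major, but it lies a perfect fifth above E (IV), so the chord functions as an applied dominant of IV.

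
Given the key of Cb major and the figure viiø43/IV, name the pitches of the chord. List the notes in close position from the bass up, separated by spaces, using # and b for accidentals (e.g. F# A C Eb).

The slash marks an applied leading-tone chord: viio of IV. In Cb major, IV is Fb, so the leading tone to it is Eb, a half step below.
Building a half-diminished seventh chord on Eb gives Eb-Gb-Bbb-Db.
With the 43 figure the chord is in second inversion; from the bass Bbb upward in close position it reads Bbb-Db-Eb-Gb.

Bbb Db Eb Gb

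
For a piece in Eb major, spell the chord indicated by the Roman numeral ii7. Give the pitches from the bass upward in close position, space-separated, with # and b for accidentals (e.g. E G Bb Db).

F Ab C Eb

The numeral's case and figure indicate a minor seventh chord. In Eb major its root, the supertonic, is F.
Stacking thirds from F gives F-Ab-C-Eb.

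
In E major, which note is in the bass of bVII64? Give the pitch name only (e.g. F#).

bVII in E major has root D; the chord is D-F#-A.
The figure 64 means second inversion — the fifth is in the bass.

A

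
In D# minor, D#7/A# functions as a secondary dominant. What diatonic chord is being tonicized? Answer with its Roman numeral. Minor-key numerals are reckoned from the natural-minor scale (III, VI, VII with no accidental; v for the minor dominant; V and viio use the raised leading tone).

iv

The chord is a dominant seventh chord on D#.
A dominant resolves down a perfect fifth: D# → G#. In D# minor, G# is scale degree 4, i.e. iv.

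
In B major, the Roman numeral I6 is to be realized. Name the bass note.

D#

I in B major has root B; the chord is B-D#-F#.
The figure 6 means first inversion — the third is in the bass.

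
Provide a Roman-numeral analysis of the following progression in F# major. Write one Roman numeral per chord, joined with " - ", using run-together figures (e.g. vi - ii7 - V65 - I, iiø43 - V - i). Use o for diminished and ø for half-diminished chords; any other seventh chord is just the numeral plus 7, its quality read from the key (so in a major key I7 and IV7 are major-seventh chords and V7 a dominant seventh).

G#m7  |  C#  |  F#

ii7 - V - I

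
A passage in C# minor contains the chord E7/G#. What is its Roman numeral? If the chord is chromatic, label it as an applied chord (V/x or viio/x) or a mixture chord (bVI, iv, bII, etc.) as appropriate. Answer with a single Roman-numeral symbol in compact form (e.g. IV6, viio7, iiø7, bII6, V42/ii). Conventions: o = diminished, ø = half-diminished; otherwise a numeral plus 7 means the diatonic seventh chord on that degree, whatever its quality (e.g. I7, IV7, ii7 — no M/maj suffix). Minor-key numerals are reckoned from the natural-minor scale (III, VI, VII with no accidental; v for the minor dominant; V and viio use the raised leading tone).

The pitches E-G#-B-D form a dominant seventh chord rooted on E.
E is not a diatonic chord root with this quality in C# minor, but it lies a perfect fifth above A (VI), so the chord functions as an applied dominant of VI.
With G# in the bass the chord is in first inversion, so the figured bass is 65.

V65/VI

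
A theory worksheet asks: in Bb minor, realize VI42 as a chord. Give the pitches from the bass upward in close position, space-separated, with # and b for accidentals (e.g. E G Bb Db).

F Gb Bb Db

In Bb minor, the sixth degree is Gb, and the diatonic chord built there is a major seventh chord.
That chord is spelled Gb-Bb-Db-F.
The figured bass 42 indicates third inversion, placing the seventh (F) in the bass: F-Gb-Bb-Db.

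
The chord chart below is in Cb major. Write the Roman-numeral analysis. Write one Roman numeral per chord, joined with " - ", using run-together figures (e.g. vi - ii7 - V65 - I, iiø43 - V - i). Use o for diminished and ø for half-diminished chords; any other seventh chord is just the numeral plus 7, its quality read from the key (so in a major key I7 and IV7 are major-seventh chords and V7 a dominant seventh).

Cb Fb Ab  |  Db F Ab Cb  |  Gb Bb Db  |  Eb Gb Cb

IV64 - V7/V - V - I6

Cb-Fb-Ab: major triad on Fb = scale degree 4 → IV64.
Db-F-Ab-Cb is the secondary dominant of V (dominant seventh chord on Db): V7/V.
Gb-Bb-Db has root Gb, degree 5 in Cb major, so V.
Eb-Gb-Cb: root Cb is the tonic; major triad there is I6.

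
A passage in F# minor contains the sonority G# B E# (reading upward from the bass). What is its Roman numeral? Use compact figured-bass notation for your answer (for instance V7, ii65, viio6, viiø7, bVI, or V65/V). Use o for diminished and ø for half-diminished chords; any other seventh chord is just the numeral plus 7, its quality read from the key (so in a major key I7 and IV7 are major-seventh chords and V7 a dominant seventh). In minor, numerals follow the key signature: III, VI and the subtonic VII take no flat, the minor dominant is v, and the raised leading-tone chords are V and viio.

viio6

The pitches E#-G#-B form a diminished triad rooted on E#.
In F# minor, E# is the leading tone; the diatonic diminished triad there is viio.
With G# in the bass the chord is in first inversion, so the figured bass is 6.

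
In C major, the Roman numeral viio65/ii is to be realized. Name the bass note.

E

The applied chord viio65/ii is rooted on C#: C#-E-G-Bb.
The figure 65 means first inversion — the third is in the bass.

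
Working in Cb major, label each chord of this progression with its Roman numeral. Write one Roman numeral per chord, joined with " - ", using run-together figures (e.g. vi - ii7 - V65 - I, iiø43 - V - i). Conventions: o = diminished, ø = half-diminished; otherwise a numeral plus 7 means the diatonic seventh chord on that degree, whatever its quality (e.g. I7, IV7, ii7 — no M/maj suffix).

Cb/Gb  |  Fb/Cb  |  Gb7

Cb/Gb: major triad on Cb = scale degree 1 → I64.
Fb/Cb has root Fb, degree 4 in Cb major, so IV64.
Gb7 has root Gb, degree 5 in Cb major, so V7.

I64 - IV64 - V7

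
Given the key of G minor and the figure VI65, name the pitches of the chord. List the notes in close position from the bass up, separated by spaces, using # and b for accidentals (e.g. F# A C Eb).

G Bb D Eb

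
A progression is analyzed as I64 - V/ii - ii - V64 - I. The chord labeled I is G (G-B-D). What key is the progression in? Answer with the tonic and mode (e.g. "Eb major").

G major

I is given as G-B-D — a major triad with root G.
If G is scale degree 1 and the mode makes that degree carry a major triad, the tonic is G and the mode is major.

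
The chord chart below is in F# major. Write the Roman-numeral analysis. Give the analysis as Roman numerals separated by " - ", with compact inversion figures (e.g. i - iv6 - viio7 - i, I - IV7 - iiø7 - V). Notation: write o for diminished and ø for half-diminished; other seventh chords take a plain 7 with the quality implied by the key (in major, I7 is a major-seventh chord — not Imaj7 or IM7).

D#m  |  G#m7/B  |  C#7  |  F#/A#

vi - ii65 - V7 - I6

D#m has root D#, degree 6 in F# major, so vi.
G#m7/B: minor seventh chord on G# = scale degree 2 → ii65.
C#7: dominant seventh chord on C# = scale degree 5 → V7.
F#/A#: root F# is the tonic; major triad there is I6.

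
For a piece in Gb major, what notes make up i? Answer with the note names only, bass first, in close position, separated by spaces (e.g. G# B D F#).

Gb Bbb Db

i is the minor tonic, borrowed from the parallel minor. In Gb major that root is Gb.
So the chord is Gb-Bbb-Db.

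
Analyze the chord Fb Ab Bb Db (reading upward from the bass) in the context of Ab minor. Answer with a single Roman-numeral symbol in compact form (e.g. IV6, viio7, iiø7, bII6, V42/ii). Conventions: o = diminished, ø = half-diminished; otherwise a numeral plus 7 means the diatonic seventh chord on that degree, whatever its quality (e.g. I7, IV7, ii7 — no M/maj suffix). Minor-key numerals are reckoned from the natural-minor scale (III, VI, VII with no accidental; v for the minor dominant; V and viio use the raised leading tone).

iiø43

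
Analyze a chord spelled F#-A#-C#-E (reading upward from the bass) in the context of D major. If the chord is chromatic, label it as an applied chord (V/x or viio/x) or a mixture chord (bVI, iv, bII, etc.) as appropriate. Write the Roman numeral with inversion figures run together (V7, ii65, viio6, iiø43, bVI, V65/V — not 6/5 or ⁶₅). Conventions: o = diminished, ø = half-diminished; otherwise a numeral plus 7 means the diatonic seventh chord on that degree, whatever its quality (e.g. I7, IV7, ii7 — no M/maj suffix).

V7/vi

Stacked in thirds the chord is F#-A#-C#-E: a dominant seventh chord on F#.
F# is not a diatonic chord root with this quality in D major, but it lies a perfect fifth above B (vi), so the chord functions as an applied dominant of vi.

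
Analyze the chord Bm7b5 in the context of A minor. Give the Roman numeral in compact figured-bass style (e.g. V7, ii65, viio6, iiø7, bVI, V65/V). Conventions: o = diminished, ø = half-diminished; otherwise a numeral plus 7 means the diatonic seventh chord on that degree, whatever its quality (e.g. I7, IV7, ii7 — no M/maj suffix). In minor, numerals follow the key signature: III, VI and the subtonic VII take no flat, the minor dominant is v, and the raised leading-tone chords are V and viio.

iiø7

The pitches B-D-F-A form a half-diminished seventh chord rooted on B.
In A minor, B is the supertonic; the diatonic half-diminished seventh chord there is iiø7.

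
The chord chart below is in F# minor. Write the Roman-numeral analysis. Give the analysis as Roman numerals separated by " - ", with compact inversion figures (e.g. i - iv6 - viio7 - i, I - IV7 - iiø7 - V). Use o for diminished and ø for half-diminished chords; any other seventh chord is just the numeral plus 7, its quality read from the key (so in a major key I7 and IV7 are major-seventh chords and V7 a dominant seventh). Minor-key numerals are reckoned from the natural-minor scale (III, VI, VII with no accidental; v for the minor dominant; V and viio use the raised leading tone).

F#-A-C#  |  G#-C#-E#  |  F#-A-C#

F#-A-C#: minor triad on F# = scale degree 1 → i.
G#-C#-E#: root C# is the dominant; major triad there is V64.
F#-A-C# has root F#, degree 1 in F# minor, so i.

i - V64 - i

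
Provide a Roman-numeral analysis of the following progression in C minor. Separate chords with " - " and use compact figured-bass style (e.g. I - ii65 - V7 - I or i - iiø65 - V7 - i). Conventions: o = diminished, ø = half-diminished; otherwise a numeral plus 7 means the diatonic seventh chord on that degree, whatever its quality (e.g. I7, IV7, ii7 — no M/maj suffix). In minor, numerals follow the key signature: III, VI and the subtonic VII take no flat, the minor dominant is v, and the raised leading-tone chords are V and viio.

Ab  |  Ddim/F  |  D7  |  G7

VI - iio6 - V7/V - V7

Ab: root Ab is the submediant; major triad there is VI.
Ddim/F: root D is the supertonic; diminished triad there is iio6.
D7 is the secondary dominant of V (dominant seventh chord on D): V7/V.
G7 has root G, degree 5 in C minor, so V7.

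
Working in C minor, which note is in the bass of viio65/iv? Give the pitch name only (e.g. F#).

The applied chord viio65/iv is rooted on E: E-G-Bb-Db.
The figure 65 means first inversion — the third is in the bass.

G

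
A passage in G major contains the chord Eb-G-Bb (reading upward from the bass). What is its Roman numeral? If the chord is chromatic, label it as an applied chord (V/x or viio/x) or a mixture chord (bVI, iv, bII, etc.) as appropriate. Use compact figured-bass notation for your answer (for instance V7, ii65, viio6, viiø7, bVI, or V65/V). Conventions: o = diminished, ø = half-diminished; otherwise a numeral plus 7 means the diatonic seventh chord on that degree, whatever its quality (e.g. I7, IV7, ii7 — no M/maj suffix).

bVI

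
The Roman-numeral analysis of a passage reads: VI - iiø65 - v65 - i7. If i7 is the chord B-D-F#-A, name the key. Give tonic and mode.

The chord Bm7 is a minor seventh chord rooted on B; its label is i7.
If B is scale degree 1 and the mode makes that degree carry a minor seventh chord, the tonic is B and the mode is minor.

B minor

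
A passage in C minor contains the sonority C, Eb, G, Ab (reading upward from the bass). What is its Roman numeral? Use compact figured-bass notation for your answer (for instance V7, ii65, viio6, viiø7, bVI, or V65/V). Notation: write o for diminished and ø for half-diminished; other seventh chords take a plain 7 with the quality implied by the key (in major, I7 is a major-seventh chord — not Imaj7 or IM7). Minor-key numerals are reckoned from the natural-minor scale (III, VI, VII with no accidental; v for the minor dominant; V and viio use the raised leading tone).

Stacked in thirds the chord is Ab-C-Eb-G: a major seventh chord on Ab.
Ab is scale degree 6 in C minor, and a major seventh chord on that degree is written VI7.
With C in the bass the chord is in first inversion, so the figured bass is 65.

VI65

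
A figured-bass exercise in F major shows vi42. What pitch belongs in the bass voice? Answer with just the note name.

C

vi in F major has root D; the chord is D-F-A-C.
The figure 42 means third inversion — the seventh is in the bass.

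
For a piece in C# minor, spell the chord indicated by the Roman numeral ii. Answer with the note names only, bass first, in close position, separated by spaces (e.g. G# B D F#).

ii is the minor supertonic, borrowed from the parallel major (the Dorian ii). In C# minor that root is D#.
So the chord is D#-F#-A#.

D# F# A#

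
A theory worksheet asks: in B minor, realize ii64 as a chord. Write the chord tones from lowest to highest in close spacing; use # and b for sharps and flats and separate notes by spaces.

Scale degree 2 in B minor is C#; here the chord built on it is altered to a minor triad. ii64 is the minor supertonic, borrowed from the parallel major (the Dorian ii).
So the chord is C#-E-G#, a minor triad.
With the 64 figure the chord is in second inversion; from the bass G# upward in close position it reads G#-C#-E.

G# C# E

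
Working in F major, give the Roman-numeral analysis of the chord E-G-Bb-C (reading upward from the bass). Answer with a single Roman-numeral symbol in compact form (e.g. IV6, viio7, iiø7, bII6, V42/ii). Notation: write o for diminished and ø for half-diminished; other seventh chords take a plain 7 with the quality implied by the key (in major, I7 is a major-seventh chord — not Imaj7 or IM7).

The pitches C-E-G-Bb form a dominant seventh chord rooted on C.
C is scale degree 5 in F major, and a dominant seventh chord on that degree is written V7.
With E in the bass the chord is in first inversion, so the figured bass is 65.

V65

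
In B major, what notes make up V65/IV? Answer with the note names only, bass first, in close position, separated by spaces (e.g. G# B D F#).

D# F# A B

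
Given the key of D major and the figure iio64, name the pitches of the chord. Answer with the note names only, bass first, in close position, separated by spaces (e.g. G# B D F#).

Bb E G

iio64 is the diminished supertonic triad, borrowed from the parallel minor. In D major that root is E.
So the chord is E-G-Bb.
With the 64 figure the chord is in second inversion; from the bass Bb upward in close position it reads Bb-E-G.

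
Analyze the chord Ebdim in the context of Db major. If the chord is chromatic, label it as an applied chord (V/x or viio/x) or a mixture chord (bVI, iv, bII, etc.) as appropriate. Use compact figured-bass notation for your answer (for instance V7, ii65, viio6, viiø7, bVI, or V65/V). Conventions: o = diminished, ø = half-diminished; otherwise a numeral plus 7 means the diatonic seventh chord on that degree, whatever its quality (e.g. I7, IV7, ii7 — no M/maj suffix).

iio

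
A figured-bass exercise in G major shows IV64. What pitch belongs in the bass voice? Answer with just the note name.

IV in G major has root C; the chord is C-E-G.
The figure 64 means second inversion — the fifth is in the bass.

G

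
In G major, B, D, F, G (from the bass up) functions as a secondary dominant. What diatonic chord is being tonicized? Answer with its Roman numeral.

IV

The chord is a dominant seventh chord on G.
A dominant resolves down a perfect fifth: G → C. In G major, C is scale degree 4, i.e. IV.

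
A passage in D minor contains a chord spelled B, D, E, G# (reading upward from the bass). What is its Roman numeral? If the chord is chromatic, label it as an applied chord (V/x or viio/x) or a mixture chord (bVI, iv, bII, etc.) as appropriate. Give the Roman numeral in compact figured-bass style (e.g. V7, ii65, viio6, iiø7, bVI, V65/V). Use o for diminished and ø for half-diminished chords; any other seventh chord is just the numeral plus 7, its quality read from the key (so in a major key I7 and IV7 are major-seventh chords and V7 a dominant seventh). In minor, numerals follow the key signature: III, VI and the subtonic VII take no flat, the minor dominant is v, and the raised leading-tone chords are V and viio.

The pitches E-G#-B-D form a dominant seventh chord rooted on E.
E is not a diatonic chord root with this quality in D minor, but it lies a perfect fifth above A (V), so the chord functions as an applied dominant of V.
With B in the bass the chord is in second inversion, so the figured bass is 43.

V43/V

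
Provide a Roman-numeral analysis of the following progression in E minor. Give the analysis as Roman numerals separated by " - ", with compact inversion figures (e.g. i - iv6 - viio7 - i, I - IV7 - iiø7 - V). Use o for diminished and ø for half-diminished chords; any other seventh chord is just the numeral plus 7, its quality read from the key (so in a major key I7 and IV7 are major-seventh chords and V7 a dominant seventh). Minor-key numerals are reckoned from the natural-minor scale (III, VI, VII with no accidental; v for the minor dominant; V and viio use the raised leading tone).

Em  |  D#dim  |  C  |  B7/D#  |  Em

Em: minor triad on E = scale degree 1 → i.
D#dim has root D#, degree 7 in E minor, so viio.
C has root C, degree 6 in E minor, so VI.
B7/D#: dominant seventh chord on B = scale degree 5 → V65.
Em has root E, degree 1 in E minor, so i.

i - viio - VI - V65 - i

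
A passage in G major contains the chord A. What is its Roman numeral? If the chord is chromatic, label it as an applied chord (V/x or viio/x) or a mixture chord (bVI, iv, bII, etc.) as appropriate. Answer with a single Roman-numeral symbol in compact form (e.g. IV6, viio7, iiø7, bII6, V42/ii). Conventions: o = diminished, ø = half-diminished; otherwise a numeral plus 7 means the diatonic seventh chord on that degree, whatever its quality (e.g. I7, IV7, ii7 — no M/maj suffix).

V/V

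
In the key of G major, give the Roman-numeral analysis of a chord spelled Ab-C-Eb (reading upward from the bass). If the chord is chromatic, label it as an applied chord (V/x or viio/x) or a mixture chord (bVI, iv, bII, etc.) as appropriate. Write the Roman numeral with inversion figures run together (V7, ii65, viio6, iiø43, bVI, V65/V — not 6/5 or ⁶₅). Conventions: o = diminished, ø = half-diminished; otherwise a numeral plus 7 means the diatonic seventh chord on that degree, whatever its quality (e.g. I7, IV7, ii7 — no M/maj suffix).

bII

Stacked in thirds the chord is Ab-C-Eb: a major triad on Ab.
Ab is the lowered second degree of G major (diatonic 2 would be A). This is the Neapolitan chord — a major triad on the lowered second degree.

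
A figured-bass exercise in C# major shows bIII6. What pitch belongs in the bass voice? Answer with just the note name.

G#

bIII in C# major has root E; the chord is E-G#-B.
The figure 6 means first inversion — the third is in the bass.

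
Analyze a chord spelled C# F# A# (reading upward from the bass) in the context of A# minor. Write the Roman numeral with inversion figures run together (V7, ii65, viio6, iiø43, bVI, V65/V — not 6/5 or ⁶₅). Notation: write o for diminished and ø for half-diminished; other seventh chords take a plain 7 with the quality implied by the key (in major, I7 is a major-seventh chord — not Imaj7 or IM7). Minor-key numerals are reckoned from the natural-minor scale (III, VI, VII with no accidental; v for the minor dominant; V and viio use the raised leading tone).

The pitches F#-A#-C# form a major triad rooted on F#.
In A# minor, F# is the submediant; the diatonic major triad there is VI.
With C# in the bass the chord is in second inversion, so the figured bass is 64.

VI64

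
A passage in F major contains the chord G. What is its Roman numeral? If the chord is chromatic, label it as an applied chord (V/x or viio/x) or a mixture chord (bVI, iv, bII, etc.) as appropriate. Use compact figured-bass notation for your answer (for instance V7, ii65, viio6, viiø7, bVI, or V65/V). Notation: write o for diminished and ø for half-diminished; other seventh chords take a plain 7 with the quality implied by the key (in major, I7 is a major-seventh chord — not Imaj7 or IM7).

Stacked in thirds the chord is G-B-D: a major triad on G.
G is not a diatonic chord root with this quality in F major, but it lies a perfect fifth above C (V), so the chord functions as an applied dominant of V.

V/V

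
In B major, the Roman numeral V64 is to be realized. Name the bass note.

V in B major has root F#; the chord is F#-A#-C#.
The figure 64 means second inversion — the fifth is in the bass.

C#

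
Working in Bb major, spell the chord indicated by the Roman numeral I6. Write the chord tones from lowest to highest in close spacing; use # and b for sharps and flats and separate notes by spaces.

The numeral's case and figure indicate a major triad. In Bb major its root, the first degree, is Bb.
Stacking thirds from Bb gives Bb-D-F.
The figured bass 6 indicates first inversion, placing the third (D) in the bass: D-F-Bb.

D F Bb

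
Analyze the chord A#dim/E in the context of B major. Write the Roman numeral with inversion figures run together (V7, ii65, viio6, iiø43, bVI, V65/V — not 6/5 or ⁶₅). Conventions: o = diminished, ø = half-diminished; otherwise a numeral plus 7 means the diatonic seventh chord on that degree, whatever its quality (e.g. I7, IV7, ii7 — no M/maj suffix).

The pitches A#-C#-E form a diminished triad rooted on A#.
A# is scale degree 7 in B major, and a diminished triad on that degree is written viio.
With E in the bass the chord is in second inversion, so the figured bass is 64.

viio64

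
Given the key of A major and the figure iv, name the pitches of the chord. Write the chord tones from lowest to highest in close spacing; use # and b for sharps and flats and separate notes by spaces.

iv is the minor subdominant, borrowed from the parallel minor. In A major that root is D.
So the chord is D-F-A, a minor triad.

D F A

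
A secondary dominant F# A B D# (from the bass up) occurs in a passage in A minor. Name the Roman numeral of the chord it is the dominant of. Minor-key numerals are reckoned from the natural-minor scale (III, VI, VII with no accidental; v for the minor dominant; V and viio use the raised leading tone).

V

The chord is a dominant seventh chord on B.
A dominant resolves down a perfect fifth: B → E. In A minor, E is scale degree 5, i.e. V.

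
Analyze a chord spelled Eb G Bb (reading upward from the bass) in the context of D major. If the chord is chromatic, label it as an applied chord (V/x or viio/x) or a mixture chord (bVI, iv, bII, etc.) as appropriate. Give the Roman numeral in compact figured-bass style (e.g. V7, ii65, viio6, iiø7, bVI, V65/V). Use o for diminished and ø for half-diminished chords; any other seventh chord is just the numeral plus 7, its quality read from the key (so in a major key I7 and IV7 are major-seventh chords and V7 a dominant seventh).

Stacked in thirds the chord is Eb-G-Bb: a major triad on Eb.
Eb is the lowered second degree of D major (diatonic 2 would be E). This is the Neapolitan chord — a major triad on the lowered second degree.

bII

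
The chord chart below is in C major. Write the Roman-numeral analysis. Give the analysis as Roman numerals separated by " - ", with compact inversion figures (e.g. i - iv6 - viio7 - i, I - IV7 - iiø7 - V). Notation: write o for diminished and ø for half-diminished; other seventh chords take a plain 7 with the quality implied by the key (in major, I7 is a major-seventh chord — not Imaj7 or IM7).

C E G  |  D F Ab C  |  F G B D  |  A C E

I - iiø7 - V42 - vi

C-E-G has root C, degree 1 in C major, so I.
D-F-Ab-C is non-diatonic — iiø7, a mixture chord from C minor.
F-G-B-D has root G, degree 5 in C major, so V42.
A-C-E: minor triad on A = scale degree 6 → vi.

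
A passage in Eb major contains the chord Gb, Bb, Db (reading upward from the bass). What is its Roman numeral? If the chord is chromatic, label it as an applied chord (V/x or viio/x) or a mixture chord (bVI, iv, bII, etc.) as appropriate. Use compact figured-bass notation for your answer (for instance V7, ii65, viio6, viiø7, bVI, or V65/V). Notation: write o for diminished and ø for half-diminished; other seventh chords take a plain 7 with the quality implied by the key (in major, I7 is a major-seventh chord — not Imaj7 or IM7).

The pitches Gb-Bb-Db form a major triad rooted on Gb.
Gb is the lowered third degree of Eb major (diatonic 3 would be G). This is a major triad on the lowered third degree, borrowed from the parallel minor.

bIII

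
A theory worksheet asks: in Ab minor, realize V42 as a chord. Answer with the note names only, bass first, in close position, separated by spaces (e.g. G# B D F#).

In Ab minor, the dominant is Eb. The dominant is major (leading tone raised), so V is a dominant seventh chord.
That chord is spelled Eb-G-Bb-Db.
The figured bass 42 indicates third inversion, placing the seventh (Db) in the bass: Db-Eb-G-Bb.

Db Eb G Bb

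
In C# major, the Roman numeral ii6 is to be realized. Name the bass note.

F#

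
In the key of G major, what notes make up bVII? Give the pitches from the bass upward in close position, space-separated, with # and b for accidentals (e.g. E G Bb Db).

Scale degree 7 in G major is F#; lowering it a half step gives F. bVII is a major triad on the lowered seventh degree (the subtonic), borrowed from the parallel minor.
So the chord is F-A-C, a major triad.

F A C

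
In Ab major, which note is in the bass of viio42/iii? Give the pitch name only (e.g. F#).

Ab

The applied chord viio42/iii is rooted on B: B-D-F-Ab.
The figure 42 means third inversion — the seventh is in the bass.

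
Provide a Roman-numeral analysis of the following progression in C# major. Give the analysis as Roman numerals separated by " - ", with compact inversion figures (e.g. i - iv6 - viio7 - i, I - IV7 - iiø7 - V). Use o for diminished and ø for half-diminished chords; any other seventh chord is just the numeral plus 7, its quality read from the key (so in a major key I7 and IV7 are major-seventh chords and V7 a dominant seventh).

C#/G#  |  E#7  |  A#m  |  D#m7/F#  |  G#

C#/G# has root C#, degree 1 in C# major, so I64.
E#7: a dominant seventh chord on E#, the applied dominant of vi → V7/vi.
A#m has root A#, degree 6 in C# major, so vi.
D#m7/F#: minor seventh chord on D# = scale degree 2 → ii65.
G#: root G# is the dominant; major triad there is V.

I64 - V7/vi - vi - ii65 - V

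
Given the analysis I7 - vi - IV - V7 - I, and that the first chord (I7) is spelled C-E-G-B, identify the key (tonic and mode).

The chord Cmaj7 is a major seventh chord rooted on C; its label is I7.
If C is scale degree 1 and the mode makes that degree carry a major seventh chord, the tonic is C and the mode is major.

C major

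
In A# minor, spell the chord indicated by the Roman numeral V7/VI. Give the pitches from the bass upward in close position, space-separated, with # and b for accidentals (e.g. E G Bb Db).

V7/VI is a secondary dominant — the dominant seventh of VI. VI in A# minor is F#, so the applied chord's root is C#, a perfect fifth above.
Building a dominant seventh chord on C# gives C#-E#-G#-B.

C# E# G# B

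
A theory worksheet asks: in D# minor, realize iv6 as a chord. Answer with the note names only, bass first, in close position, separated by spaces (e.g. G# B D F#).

In D# minor, the subdominant is G#, and the diatonic chord built there is a minor triad.
That chord is spelled G#-B-D#.
With the 6 figure the chord is in first inversion; from the bass B upward in close position it reads B-D#-G#.

B D# G#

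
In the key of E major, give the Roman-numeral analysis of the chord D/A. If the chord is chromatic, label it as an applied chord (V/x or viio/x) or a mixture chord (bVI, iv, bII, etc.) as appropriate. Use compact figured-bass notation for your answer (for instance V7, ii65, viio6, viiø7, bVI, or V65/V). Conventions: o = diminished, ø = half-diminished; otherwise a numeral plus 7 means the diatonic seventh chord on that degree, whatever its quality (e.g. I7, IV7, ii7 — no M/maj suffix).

The pitches D-F#-A form a major triad rooted on D.
D is the lowered seventh degree of E major (diatonic 7 would be D#). This is a major triad on the lowered seventh degree (the subtonic), borrowed from the parallel minor.
With A in the bass the chord is in second inversion, so the figured bass is 64.

bVII64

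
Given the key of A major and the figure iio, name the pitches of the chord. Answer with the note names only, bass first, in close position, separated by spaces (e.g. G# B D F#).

iio is the diminished supertonic triad, borrowed from the parallel minor. In A major that root is B.
So the chord is B-D-F.

B D F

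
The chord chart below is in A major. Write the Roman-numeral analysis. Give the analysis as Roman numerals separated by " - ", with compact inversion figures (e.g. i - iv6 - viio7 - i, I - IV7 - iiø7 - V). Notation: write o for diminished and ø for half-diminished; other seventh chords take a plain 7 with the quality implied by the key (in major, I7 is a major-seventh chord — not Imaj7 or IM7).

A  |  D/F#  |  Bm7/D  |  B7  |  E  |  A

I - IV6 - ii65 - V7/V - V - I

A: root A is the tonic; major triad there is I.
D/F#: root D is the subdominant; major triad there is IV6.
Bm7/D: minor seventh chord on B = scale degree 2 → ii65.
B7: a dominant seventh chord on B, the applied dominant of V → V7/V.
E has root E, degree 5 in A major, so V.
A: major triad on A = scale degree 1 → I.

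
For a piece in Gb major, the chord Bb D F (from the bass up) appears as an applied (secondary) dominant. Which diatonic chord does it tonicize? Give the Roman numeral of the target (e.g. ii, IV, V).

vi

The chord is a major triad on Bb.
A dominant resolves down a perfect fifth: Bb → Eb. In Gb major, Eb is scale degree 6, i.e. vi.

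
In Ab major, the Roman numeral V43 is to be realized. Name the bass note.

V in Ab major has root Eb; the chord is Eb-G-Bb-Db.
The figure 43 means second inversion — the fifth is in the bass.

Bb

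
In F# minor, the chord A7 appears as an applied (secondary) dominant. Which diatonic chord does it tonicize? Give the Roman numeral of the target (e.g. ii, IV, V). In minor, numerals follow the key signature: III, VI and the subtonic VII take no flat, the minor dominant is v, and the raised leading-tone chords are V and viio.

VI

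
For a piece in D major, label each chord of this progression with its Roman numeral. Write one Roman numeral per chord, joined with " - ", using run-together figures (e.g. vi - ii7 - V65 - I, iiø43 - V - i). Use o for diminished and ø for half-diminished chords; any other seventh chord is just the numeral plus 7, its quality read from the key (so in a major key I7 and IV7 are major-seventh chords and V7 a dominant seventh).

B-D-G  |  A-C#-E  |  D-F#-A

IV6 - V - I

B-D-G has root G, degree 4 in D major, so IV6.
A-C#-E has root A, degree 5 in D major, so V.
D-F#-A: major triad on D = scale degree 1 → I.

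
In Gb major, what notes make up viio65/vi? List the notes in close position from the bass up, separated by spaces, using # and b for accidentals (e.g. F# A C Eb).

F Ab Cb D

The slash marks an applied leading-tone chord: viio of vi. In Gb major, vi is Eb, so the leading tone to it is D, a half step below.
Building a fully diminished seventh chord on D gives D-F-Ab-Cb.
With the 65 figure the chord is in first inversion; from the bass F upward in close position it reads F-Ab-Cb-D.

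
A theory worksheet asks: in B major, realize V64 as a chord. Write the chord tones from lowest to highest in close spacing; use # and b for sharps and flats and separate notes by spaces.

C# F# A#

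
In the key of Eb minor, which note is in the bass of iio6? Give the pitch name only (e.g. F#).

Ab

iio in Eb minor has root F; the chord is F-Ab-Cb.
The figure 6 means first inversion — the third is in the bass.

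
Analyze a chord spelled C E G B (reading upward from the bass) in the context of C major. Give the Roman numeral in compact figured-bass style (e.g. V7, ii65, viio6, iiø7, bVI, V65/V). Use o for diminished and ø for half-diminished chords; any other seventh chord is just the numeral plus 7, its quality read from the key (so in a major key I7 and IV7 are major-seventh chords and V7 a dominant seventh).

I7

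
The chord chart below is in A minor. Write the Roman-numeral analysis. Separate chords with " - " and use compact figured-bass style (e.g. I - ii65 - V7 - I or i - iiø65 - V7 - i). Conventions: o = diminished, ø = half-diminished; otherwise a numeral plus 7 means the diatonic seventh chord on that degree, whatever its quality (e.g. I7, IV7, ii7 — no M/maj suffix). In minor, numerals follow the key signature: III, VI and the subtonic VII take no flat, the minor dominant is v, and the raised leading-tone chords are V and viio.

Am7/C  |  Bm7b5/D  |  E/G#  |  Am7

Am7/C: root A is the tonic; minor seventh chord there is i65.
Bm7b5/D: half-diminished seventh chord on B = scale degree 2 → iiø65.
E/G#: root E is the dominant; major triad there is V6.
Am7: root A is the tonic; minor seventh chord there is i7.

i65 - iiø65 - V6 - i7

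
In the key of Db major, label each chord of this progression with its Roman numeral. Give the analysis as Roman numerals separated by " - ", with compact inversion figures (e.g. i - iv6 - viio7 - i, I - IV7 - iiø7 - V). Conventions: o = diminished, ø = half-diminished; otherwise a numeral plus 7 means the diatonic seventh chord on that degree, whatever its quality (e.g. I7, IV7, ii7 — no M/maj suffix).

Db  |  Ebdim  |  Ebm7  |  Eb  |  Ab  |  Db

Db has root Db, degree 1 in Db major, so I.
Ebdim: Eb with this quality isn't in the key; it's iio, borrowed from the parallel minor.
Ebm7: root Eb is the supertonic; minor seventh chord there is ii7.
Eb is the secondary dominant of V (major triad on Eb): V/V.
Ab: major triad on Ab = scale degree 5 → V.
Db has root Db, degree 1 in Db major, so I.

I - iio - ii7 - V/V - V - I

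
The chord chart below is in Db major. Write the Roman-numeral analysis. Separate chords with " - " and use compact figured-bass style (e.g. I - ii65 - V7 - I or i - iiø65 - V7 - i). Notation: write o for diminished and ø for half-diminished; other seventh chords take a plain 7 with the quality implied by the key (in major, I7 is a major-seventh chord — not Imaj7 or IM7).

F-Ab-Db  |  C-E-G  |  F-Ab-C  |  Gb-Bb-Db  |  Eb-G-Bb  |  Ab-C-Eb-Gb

I6 - V/iii - iii - IV - V/V - V7

F-Ab-Db: major triad on Db = scale degree 1 → I6.
C-E-G: a major triad on C, the applied dominant of iii → V/iii.
F-Ab-C: minor triad on F = scale degree 3 → iii.
Gb-Bb-Db has root Gb, degree 4 in Db major, so IV.
Eb-G-Bb: chromatic; Eb is V of V, so V/V.
Ab-C-Eb-Gb: root Ab is the dominant; dominant seventh chord there is V7.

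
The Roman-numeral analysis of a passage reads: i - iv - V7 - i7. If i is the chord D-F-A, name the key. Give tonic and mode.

D minor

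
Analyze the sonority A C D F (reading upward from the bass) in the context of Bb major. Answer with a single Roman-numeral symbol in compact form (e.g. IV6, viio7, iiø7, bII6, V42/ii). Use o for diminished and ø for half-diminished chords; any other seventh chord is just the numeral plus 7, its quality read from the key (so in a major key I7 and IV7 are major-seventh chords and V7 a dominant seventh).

Stacked in thirds the chord is D-F-A-C: a minor seventh chord on D.
In Bb major, D is the mediant; the diatonic minor seventh chord there is iii7.
With A in the bass the chord is in second inversion, so the figured bass is 43.

iii43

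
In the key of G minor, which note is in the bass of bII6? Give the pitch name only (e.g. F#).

bII in G minor has root Ab; the chord is Ab-C-Eb.
The figure 6 means first inversion — the third is in the bass.

C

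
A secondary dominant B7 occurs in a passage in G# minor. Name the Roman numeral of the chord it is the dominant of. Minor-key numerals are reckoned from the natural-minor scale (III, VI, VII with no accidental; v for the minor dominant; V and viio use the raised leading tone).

VI

The chord is a dominant seventh chord on B.
A dominant resolves down a perfect fifth: B → E. In G# minor, E is scale degree 6, i.e. VI.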